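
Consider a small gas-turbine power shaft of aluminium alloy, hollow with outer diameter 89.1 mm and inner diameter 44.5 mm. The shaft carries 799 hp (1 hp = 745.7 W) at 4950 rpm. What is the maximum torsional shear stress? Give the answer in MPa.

ω = 2π·4950/60 = 518.4 rad/s, so T = P/ω = 799×745.7 / 518.4 = 1149 N·m.
J = π(d_o⁴ − d_i⁴)/32 = π(0.0891⁴ − 0.0445⁴)/32 = 5.802×10^-6 m⁴.
τ_max = T·r/J = 1149 × 0.0445 / 5.802×10^-6 = 8.825×10^6 Pa.

8.82 MPa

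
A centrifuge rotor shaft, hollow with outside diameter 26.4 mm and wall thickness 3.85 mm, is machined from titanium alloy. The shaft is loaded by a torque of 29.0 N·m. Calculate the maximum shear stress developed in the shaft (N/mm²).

10.7 N/mm²

J = π(d_o⁴ − d_i⁴)/32 = π(0.0264⁴ − 0.0187⁴)/32 = 3.568×10^-8 m⁴.
τ_max = T·r/J = 29.00 × 0.0132 / 3.568×10^-8 = 1.073×10^7 Pa.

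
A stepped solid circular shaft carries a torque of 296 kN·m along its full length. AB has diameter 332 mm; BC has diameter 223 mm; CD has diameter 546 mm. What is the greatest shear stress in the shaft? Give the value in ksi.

Under the same torque, τ_max = 16T/(πd³) is largest where d is smallest — segment BC (d = 223 mm).
τ_max = 16·296000/(π·(0.223)³) = 1.359×10^8 Pa.

19.7 ksi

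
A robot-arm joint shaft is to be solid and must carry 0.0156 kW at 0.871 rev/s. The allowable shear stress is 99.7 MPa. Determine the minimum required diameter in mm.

5.26 mm

ω = 2π·0.871 = 5.473 rad/s, so T = P/ω = 0.0156×10³ / 5.473 = 2.851 N·m.
For a solid shaft τ_max = 16T/(πd³), so d = (16T/(π τ_allow))^(1/3) = (16·2.851/(π·9.97×10^7))^(1/3) = 0.005261 m.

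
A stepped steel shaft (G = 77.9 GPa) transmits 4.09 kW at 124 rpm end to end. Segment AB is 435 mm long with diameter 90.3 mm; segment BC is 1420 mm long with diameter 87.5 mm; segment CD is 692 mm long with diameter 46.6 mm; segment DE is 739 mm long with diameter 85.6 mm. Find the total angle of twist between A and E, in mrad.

7.88 mrad

ω = 2π·124/60 = 12.99 rad/s, so T = P/ω = 4.09×10³ / 12.99 = 315.0 N·m.
J_AB = π(0.0903)⁴/32 = 6.53×10^-6 m⁴; J_BC = π(0.0875)⁴/32 = 5.75×10^-6 m⁴; J_CD = π(0.0466)⁴/32 = 4.63×10^-7 m⁴; J_DE = π(0.0856)⁴/32 = 5.27×10^-6 m⁴.
θ = (T/G)·Σ L_i/J_i = (315.0/77.9×10⁹)·(0.435/6.53×10^-6 + 1.42/5.75×10^-6 + 0.692/4.63×10^-7 + 0.739/5.27×10^-6) = 7.878×10^-3 rad.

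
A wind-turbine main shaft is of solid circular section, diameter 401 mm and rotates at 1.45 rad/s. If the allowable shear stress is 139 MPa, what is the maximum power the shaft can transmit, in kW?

J = πd⁴/32 = π(0.401)⁴/32 = 2.539×10^-3 m⁴.
T_max = τ_allow·J/r = 1.39×10^8 × 2.539×10^-3 / 0.201 = 1.760e6 N·m.
ω = 1.45 rad/s, so P_max = T_max·ω = 2.552×10^6 W.

2550 kW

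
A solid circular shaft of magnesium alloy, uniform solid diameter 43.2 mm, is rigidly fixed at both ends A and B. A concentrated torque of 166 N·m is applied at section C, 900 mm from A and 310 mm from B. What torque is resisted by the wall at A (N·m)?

With uniform GJ and both ends fixed, compatibility θ_AC = θ_CB gives T_A·a = T_B·b, together with T_A + T_B = T₀.
T_A = T₀·b/(a+b) = 166.0·310/1210 = 42.53 N·m; T_B = 123.5 N·m.

42.5 N·m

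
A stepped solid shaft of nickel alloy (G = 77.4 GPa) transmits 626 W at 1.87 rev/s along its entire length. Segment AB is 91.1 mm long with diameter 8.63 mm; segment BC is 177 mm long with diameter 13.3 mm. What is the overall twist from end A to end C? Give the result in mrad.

ω = 2π·1.87 = 11.75 rad/s, so T = P/ω = 626 / 11.75 = 53.28 N·m.
J_AB = π(0.00863)⁴/32 = 5.45×10^-10 m⁴; J_BC = π(0.0133)⁴/32 = 3.07×10^-9 m⁴.
θ = (T/G)·Σ L_i/J_i = (53.28/77.4×10⁹)·(0.0911/5.45×10^-10 + 0.177/3.07×10^-9) = 0.1548 rad.

155 mrad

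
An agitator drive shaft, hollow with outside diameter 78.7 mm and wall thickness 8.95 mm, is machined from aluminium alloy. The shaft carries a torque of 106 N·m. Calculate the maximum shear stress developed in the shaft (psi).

250 psi

J = π(d_o⁴ − d_i⁴)/32 = π(0.0787⁴ − 0.0608⁴)/32 = 2.425×10^-6 m⁴.
τ_max = T·r/J = 106.0 × 0.0394 / 2.425×10^-6 = 1.720×10^6 Pa.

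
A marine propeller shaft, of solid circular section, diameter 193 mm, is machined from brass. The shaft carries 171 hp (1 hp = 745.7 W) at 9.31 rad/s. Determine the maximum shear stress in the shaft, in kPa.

9700 kPa

ω = 9.31 rad/s, so T = P/ω = 171×745.7 / 9.310 = 13700 N·m.
J = πd⁴/32 = π(0.193)⁴/32 = 1.362×10^-4 m⁴.
τ_max = T·r/J = 13700 × 0.0965 / 1.362×10^-4 = 9.703×10^6 Pa.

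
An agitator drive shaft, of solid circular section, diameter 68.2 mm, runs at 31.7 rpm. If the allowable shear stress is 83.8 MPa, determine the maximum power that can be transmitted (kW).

J = πd⁴/32 = π(0.0682)⁴/32 = 2.124×10^-6 m⁴.
T_max = τ_allow·J/r = 8.38×10^7 × 2.124×10^-6 / 0.0341 = 5219 N·m.
ω = 2π·31.7/60 = 3.320 rad/s, so P_max = T_max·ω = 1.733×10^4 W.

17.3 kW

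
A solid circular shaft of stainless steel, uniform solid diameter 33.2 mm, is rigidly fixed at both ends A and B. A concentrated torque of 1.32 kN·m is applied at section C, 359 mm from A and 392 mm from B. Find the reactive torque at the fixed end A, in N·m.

With uniform GJ and both ends fixed, compatibility θ_AC = θ_CB gives T_A·a = T_B·b, together with T_A + T_B = T₀.
T_A = T₀·b/(a+b) = 1320·392/751.0 = 689.0 N·m; T_B = 631.0 N·m.

689 N·m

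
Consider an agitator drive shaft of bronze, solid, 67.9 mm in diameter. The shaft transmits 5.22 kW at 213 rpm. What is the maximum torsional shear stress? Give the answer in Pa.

3.81e6 Pa

ω = 2π·213/60 = 22.31 rad/s, so T = P/ω = 5.22×10³ / 22.31 = 234.0 N·m.
J = πd⁴/32 = π(0.0679)⁴/32 = 2.087×10^-6 m⁴.
τ_max = T·r/J = 234.0 × 0.0340 / 2.087×10^-6 = 3.807×10^6 Pa.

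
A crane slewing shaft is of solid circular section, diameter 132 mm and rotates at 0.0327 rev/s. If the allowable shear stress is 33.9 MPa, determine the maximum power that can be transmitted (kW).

J = πd⁴/32 = π(0.132)⁴/32 = 2.981×10^-5 m⁴.
T_max = τ_allow·J/r = 3.39×10^7 × 2.981×10^-5 / 0.0660 = 15310 N·m.
ω = 2π·0.0327 = 0.2055 rad/s, so P_max = T_max·ω = 3145 W.

3.15 kW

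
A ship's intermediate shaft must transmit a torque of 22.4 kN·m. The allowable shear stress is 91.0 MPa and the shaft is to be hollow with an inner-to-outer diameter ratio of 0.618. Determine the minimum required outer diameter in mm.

114 mm

For a hollow shaft with d_i/d_o = 0.618: τ_max = 16T/(π d_o³ (1−k⁴)), so d_o = [16T/(π τ_allow (1−k⁴))]^(1/3) = [16·22400/(π·9.10×10^7·0.8541)]^(1/3) = 0.1136 m.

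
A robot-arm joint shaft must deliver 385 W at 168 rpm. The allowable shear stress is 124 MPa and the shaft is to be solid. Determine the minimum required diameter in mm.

ω = 2π·168/60 = 17.59 rad/s, so T = P/ω = 385 / 17.59 = 21.88 N·m.
For a solid shaft τ_max = 16T/(πd³), so d = (16T/(π τ_allow))^(1/3) = (16·21.88/(π·1.24×10^8))^(1/3) = 0.009651 m.

9.65 mm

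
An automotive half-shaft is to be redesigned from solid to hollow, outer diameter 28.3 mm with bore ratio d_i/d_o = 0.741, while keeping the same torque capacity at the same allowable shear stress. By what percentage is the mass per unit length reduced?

Equal τ_max and T ⇒ the solid shaft needs d_s³ = d_o³(1−k⁴), so d_s = 28.3·(1−0.741⁴)^(1/3) = 25.11 mm.
Area ratio A_h/A_s = d_o²(1−k²)/d_s² = (1−k²)/(1−k⁴)^(2/3) = 0.5728.
Mass saving = 1 − 0.5728 = 42.7 %.

42.7 %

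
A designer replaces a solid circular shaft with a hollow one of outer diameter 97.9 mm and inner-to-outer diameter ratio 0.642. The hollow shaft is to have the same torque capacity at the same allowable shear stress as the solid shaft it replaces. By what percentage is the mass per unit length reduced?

Equal τ_max and T ⇒ the solid shaft needs d_s³ = d_o³(1−k⁴), so d_s = 97.9·(1−0.642⁴)^(1/3) = 92.01 mm.
Area ratio A_h/A_s = d_o²(1−k²)/d_s² = (1−k²)/(1−k⁴)^(2/3) = 0.6655.
Mass saving = 1 − 0.6655 = 33.4 %.

33.4 %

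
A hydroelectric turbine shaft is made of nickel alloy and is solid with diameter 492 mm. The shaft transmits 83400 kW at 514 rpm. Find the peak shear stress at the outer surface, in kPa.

ω = 2π·514/60 = 53.83 rad/s, so T = P/ω = 83400×10³ / 53.83 = 1.549e6 N·m.
J = πd⁴/32 = π(0.492)⁴/32 = 5.753×10^-3 m⁴.
τ_max = T·r/J = 1.549e6 × 0.246 / 5.753×10^-3 = 6.626×10^7 Pa.

66300 kPa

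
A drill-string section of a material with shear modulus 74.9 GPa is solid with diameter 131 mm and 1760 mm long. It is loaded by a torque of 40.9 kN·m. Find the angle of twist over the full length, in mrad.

J = πd⁴/32 = π(0.131)⁴/32 = 2.891×10^-5 m⁴.
θ = T·L/(G·J) = 40900 × 1.76 / (74.9×10⁹ × 2.891×10^-5) = 0.03324 rad.

33.2 mrad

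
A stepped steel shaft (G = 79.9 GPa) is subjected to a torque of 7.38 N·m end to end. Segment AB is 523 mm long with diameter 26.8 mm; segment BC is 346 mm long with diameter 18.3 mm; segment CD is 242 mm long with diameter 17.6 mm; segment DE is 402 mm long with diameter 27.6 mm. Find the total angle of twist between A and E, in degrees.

J_AB = π(0.0268)⁴/32 = 5.06×10^-8 m⁴; J_BC = π(0.0183)⁴/32 = 1.10×10^-8 m⁴; J_CD = π(0.0176)⁴/32 = 9.42×10^-9 m⁴; J_DE = π(0.0276)⁴/32 = 5.70×10^-8 m⁴.
θ = (T/G)·Σ L_i/J_i = (7.380/79.9×10⁹)·(0.523/5.06×10^-8 + 0.346/1.10×10^-8 + 0.242/9.42×10^-9 + 0.402/5.70×10^-8) = 6.881×10^-3 rad.

0.394°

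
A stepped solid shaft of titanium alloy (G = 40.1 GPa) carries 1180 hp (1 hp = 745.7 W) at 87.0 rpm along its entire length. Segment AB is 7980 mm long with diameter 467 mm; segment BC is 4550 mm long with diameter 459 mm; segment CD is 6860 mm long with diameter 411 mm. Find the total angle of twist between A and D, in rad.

ω = 2π·87.0/60 = 9.111 rad/s, so T = P/ω = 1180×745.7 / 9.111 = 96580 N·m.
J_AB = π(0.467)⁴/32 = 4.67×10^-3 m⁴; J_BC = π(0.459)⁴/32 = 4.36×10^-3 m⁴; J_CD = π(0.411)⁴/32 = 2.80×10^-3 m⁴.
θ = (T/G)·Σ L_i/J_i = (96580/40.1×10⁹)·(7.98/4.67×10^-3 + 4.55/4.36×10^-3 + 6.86/2.80×10^-3) = 0.01253 rad.

0.0125 rad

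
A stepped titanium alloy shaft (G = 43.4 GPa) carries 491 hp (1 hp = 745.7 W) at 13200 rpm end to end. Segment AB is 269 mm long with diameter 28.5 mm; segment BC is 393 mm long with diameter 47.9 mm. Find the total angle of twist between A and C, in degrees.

ω = 2π·13200/60 = 1382 rad/s, so T = P/ω = 491×745.7 / 1382 = 264.9 N·m.
J_AB = π(0.0285)⁴/32 = 6.48×10^-8 m⁴; J_BC = π(0.0479)⁴/32 = 5.17×10^-7 m⁴.
θ = (T/G)·Σ L_i/J_i = (264.9/43.4×10⁹)·(0.269/6.48×10^-8 + 0.393/5.17×10^-7) = 0.02999 rad.

1.72°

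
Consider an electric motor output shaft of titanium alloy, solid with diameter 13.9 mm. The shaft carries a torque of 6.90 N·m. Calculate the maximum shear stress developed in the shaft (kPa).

13100 kPa

J = πd⁴/32 = π(0.0139)⁴/32 = 3.665×10^-9 m⁴.
τ_max = T·r/J = 6.900 × 0.00695 / 3.665×10^-9 = 1.309×10^7 Pa.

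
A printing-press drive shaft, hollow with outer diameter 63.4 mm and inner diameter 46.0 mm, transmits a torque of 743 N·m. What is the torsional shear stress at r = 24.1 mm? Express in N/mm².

J = π(d_o⁴ − d_i⁴)/32 = π(0.0634⁴ − 0.0460⁴)/32 = 1.147×10^-6 m⁴.
Shear stress varies linearly with radius: τ = T·r/J = 743.0 × 0.0241 / 1.147×10^-6 = 1.562×10^7 Pa.

15.6 N/mm²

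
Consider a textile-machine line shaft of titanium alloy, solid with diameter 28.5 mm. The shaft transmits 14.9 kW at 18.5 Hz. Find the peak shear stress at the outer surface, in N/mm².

28.2 N/mm²

ω = 2π·18.5 = 116.2 rad/s, so T = P/ω = 14.9×10³ / 116.2 = 128.2 N·m.
J = πd⁴/32 = π(0.0285)⁴/32 = 6.477×10^-8 m⁴.
τ_max = T·r/J = 128.2 × 0.0143 / 6.477×10^-8 = 2.820×10^7 Pa.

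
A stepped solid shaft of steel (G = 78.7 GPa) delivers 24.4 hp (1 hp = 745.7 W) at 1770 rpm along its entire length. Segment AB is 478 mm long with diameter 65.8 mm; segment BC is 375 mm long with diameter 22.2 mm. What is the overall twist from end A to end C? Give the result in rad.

ω = 2π·1770/60 = 185.4 rad/s, so T = P/ω = 24.4×745.7 / 185.4 = 98.16 N·m.
J_AB = π(0.0658)⁴/32 = 1.84×10^-6 m⁴; J_BC = π(0.0222)⁴/32 = 2.38×10^-8 m⁴.
θ = (T/G)·Σ L_i/J_i = (98.16/78.7×10⁹)·(0.478/1.84×10^-6 + 0.375/2.38×10^-8) = 0.01994 rad.

0.0199 rad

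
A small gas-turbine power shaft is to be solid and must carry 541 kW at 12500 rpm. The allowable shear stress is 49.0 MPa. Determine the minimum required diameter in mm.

ω = 2π·12500/60 = 1309 rad/s, so T = P/ω = 541×10³ / 1309 = 413.3 N·m.
For a solid shaft τ_max = 16T/(πd³), so d = (16T/(π τ_allow))^(1/3) = (16·413.3/(π·4.90×10^7))^(1/3) = 0.03502 m.

35.0 mm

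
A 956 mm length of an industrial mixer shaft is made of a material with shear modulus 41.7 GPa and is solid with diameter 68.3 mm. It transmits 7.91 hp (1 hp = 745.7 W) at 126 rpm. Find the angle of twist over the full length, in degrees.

0.275°

ω = 2π·126/60 = 13.19 rad/s, so T = P/ω = 7.91×745.7 / 13.19 = 447.0 N·m.
J = πd⁴/32 = π(0.0683)⁴/32 = 2.136×10^-6 m⁴.
θ = T·L/(G·J) = 447.0 × 0.956 / (41.7×10⁹ × 2.136×10^-6) = 4.797×10^-3 rad.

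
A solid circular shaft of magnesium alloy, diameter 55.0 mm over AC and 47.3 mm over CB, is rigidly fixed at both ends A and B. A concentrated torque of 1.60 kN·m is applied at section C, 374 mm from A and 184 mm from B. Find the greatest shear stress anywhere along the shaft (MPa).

40.5 MPa

Compatibility: T_A·a/J_AC = T_B·b/J_CB with T_A + T_B = T₀.
J_AC = 8.98×10^-7 m⁴, J_CB = 4.91×10^-7 m⁴, so T_A = T₀·(J_AC/a)/((J_AC/a)+(J_CB/b)) = 757.6 N·m, T_B = 842.4 N·m.
τ in each portion: τ_AC = 2.32×10^7 Pa, τ_CB = 4.05×10^7 Pa; maximum is in CB.
τ_max = T_CB·r/J = 842.4·0.0236/4.91×10^-7 = 4.054×10^7 Pa.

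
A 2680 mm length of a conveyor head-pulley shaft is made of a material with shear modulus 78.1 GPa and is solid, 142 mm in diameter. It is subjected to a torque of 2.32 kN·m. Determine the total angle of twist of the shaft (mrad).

1.99 mrad

J = πd⁴/32 = π(0.142)⁴/32 = 3.992×10^-5 m⁴.
θ = T·L/(G·J) = 2320 × 2.68 / (78.1×10⁹ × 3.992×10^-5) = 1.994×10^-3 rad.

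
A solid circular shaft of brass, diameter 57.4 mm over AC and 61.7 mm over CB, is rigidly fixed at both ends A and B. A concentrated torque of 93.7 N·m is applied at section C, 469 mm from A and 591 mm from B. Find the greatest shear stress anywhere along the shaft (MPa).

Compatibility: T_A·a/J_AC = T_B·b/J_CB with T_A + T_B = T₀.
J_AC = 1.07×10^-6 m⁴, J_CB = 1.42×10^-6 m⁴, so T_A = T₀·(J_AC/a)/((J_AC/a)+(J_CB/b)) = 45.50 N·m, T_B = 48.20 N·m.
τ in each portion: τ_AC = 1.23×10^6 Pa, τ_CB = 1.05×10^6 Pa; maximum is in AC.
τ_max = T_AC·r/J = 45.50·0.0287/1.07×10^-6 = 1.225×10^6 Pa.

1.23 MPa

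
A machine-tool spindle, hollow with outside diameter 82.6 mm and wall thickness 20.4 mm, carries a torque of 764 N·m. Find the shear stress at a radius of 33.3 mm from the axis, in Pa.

5.96e6 Pa

J = π(d_o⁴ − d_i⁴)/32 = π(0.0826⁴ − 0.0418⁴)/32 = 4.270×10^-6 m⁴.
Shear stress varies linearly with radius: τ = T·r/J = 764.0 × 0.0333 / 4.270×10^-6 = 5.958×10^6 Pa.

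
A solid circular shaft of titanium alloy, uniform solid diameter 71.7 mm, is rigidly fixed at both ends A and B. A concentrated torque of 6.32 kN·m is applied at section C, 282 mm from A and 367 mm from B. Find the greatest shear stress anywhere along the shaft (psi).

7160 psi

With uniform GJ and both ends fixed, compatibility θ_AC = θ_CB gives T_A·a = T_B·b, together with T_A + T_B = T₀.
T_A = T₀·b/(a+b) = 6320·367/649.0 = 3574 N·m; T_B = 2746 N·m.
τ in each portion: τ_AC = 4.94×10^7 Pa, τ_CB = 3.79×10^7 Pa; maximum is in AC.
τ_max = T_AC·r/J = 3574·0.0358/2.59×10^-6 = 4.938×10^7 Pa.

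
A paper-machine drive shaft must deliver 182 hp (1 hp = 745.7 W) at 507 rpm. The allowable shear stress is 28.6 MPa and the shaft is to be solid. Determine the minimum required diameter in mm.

ω = 2π·507/60 = 53.09 rad/s, so T = P/ω = 182×745.7 / 53.09 = 2556 N·m.
For a solid shaft τ_max = 16T/(πd³), so d = (16T/(π τ_allow))^(1/3) = (16·2556/(π·2.86×10^7))^(1/3) = 0.07693 m.

76.9 mm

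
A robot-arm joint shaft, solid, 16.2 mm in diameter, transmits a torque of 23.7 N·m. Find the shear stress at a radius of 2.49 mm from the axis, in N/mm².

J = πd⁴/32 = π(0.0162)⁴/32 = 6.762×10^-9 m⁴.
Shear stress varies linearly with radius: τ = T·r/J = 23.70 × 0.00249 / 6.762×10^-9 = 8.727×10^6 Pa.

8.73 N/mm²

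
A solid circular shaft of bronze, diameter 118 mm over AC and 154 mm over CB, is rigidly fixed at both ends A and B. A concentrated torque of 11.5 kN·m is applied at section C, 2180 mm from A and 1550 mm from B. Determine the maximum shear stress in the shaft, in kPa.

Compatibility: T_A·a/J_AC = T_B·b/J_CB with T_A + T_B = T₀.
J_AC = 1.90×10^-5 m⁴, J_CB = 5.52×10^-5 m⁴, so T_A = T₀·(J_AC/a)/((J_AC/a)+(J_CB/b)) = 2264 N·m, T_B = 9236 N·m.
τ in each portion: τ_AC = 7.02×10^6 Pa, τ_CB = 1.29×10^7 Pa; maximum is in CB.
τ_max = T_CB·r/J = 9236·0.0770/5.52×10^-5 = 1.288×10^7 Pa.

12900 kPa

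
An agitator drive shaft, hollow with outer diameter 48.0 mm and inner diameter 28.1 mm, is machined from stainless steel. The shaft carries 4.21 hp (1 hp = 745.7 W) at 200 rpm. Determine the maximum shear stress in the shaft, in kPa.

ω = 2π·200/60 = 20.94 rad/s, so T = P/ω = 4.21×745.7 / 20.94 = 149.9 N·m.
J = π(d_o⁴ − d_i⁴)/32 = π(0.0480⁴ − 0.0281⁴)/32 = 4.599×10^-7 m⁴.
τ_max = T·r/J = 149.9 × 0.0240 / 4.599×10^-7 = 7.822×10^6 Pa.

7820 kPa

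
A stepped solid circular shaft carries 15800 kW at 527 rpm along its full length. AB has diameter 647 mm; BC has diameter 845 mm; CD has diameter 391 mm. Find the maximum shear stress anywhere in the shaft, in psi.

3540 psi

ω = 2π·527/60 = 55.19 rad/s, so T = P/ω = 15800×10³ / 55.19 = 286300 N·m.
Under the same torque, τ_max = 16T/(πd³) is largest where d is smallest — segment CD (d = 391 mm).
τ_max = 16·286300/(π·(0.391)³) = 2.439×10^7 Pa.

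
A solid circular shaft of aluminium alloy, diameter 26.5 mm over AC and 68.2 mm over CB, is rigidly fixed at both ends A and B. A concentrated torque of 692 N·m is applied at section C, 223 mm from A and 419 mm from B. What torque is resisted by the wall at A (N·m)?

Compatibility: T_A·a/J_AC = T_B·b/J_CB with T_A + T_B = T₀.
J_AC = 4.84×10^-8 m⁴, J_CB = 2.12×10^-6 m⁴, so T_A = T₀·(J_AC/a)/((J_AC/a)+(J_CB/b)) = 28.42 N·m, T_B = 663.6 N·m.

28.4 N·m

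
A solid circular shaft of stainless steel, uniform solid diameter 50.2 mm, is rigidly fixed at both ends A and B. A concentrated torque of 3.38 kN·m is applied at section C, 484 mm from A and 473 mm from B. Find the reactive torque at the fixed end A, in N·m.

1670 N·m

With uniform GJ and both ends fixed, compatibility θ_AC = θ_CB gives T_A·a = T_B·b, together with T_A + T_B = T₀.
T_A = T₀·b/(a+b) = 3380·473/957.0 = 1671 N·m; T_B = 1709 N·m.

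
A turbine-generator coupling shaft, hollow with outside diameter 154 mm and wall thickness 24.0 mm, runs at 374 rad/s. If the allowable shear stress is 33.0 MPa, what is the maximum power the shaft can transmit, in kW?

6860 kW

J = π(d_o⁴ − d_i⁴)/32 = π(0.154⁴ − 0.106⁴)/32 = 4.282×10^-5 m⁴.
T_max = τ_allow·J/r = 3.30×10^7 × 4.282×10^-5 / 0.0770 = 18350 N·m.
ω = 374 rad/s, so P_max = T_max·ω = 6.864×10^6 W.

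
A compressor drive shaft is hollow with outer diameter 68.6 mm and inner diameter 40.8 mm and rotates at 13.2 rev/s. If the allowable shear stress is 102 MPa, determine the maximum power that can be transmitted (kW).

469 kW

J = π(d_o⁴ − d_i⁴)/32 = π(0.0686⁴ − 0.0408⁴)/32 = 1.902×10^-6 m⁴.
T_max = τ_allow·J/r = 1.02×10^8 × 1.902×10^-6 / 0.0343 = 5657 N·m.
ω = 2π·13.2 = 82.94 rad/s, so P_max = T_max·ω = 4.691×10^5 W.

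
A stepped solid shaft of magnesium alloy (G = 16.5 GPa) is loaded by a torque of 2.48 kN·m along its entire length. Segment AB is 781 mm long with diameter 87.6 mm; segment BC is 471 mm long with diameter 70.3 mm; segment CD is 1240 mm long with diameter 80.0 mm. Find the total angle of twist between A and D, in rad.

0.0962 rad

J_AB = π(0.0876)⁴/32 = 5.78×10^-6 m⁴; J_BC = π(0.0703)⁴/32 = 2.40×10^-6 m⁴; J_CD = π(0.0800)⁴/32 = 4.02×10^-6 m⁴.
θ = (T/G)·Σ L_i/J_i = (2480/16.5×10⁹)·(0.781/5.78×10^-6 + 0.471/2.40×10^-6 + 1.24/4.02×10^-6) = 0.09618 rad.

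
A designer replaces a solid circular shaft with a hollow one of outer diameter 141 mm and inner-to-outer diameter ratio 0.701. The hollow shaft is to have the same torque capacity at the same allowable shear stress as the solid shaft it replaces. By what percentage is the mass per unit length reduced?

Equal τ_max and T ⇒ the solid shaft needs d_s³ = d_o³(1−k⁴), so d_s = 141·(1−0.701⁴)^(1/3) = 128.6 mm.
Area ratio A_h/A_s = d_o²(1−k²)/d_s² = (1−k²)/(1−k⁴)^(2/3) = 0.6115.
Mass saving = 1 − 0.6115 = 38.9 %.

38.9 %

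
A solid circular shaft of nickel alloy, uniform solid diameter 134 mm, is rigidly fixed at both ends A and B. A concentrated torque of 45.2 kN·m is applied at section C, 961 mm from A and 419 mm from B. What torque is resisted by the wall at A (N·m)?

13700 N·m

With uniform GJ and both ends fixed, compatibility θ_AC = θ_CB gives T_A·a = T_B·b, together with T_A + T_B = T₀.
T_A = T₀·b/(a+b) = 45200·419/1380 = 13720 N·m; T_B = 31480 N·m.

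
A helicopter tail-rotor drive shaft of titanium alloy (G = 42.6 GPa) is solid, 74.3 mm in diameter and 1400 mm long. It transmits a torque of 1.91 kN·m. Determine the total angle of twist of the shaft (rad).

0.0210 rad

J = πd⁴/32 = π(0.0743)⁴/32 = 2.992×10^-6 m⁴.
θ = T·L/(G·J) = 1910 × 1.40 / (42.6×10⁹ × 2.992×10^-6) = 0.02098 rad.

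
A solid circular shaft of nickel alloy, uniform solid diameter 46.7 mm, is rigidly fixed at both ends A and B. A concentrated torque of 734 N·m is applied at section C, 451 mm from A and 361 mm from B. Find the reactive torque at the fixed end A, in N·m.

326 N·m

With uniform GJ and both ends fixed, compatibility θ_AC = θ_CB gives T_A·a = T_B·b, together with T_A + T_B = T₀.
T_A = T₀·b/(a+b) = 734.0·361/812.0 = 326.3 N·m; T_B = 407.7 N·m.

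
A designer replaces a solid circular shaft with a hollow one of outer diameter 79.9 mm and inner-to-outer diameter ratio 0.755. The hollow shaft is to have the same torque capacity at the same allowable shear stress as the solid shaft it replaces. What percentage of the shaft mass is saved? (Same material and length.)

Equal τ_max and T ⇒ the solid shaft needs d_s³ = d_o³(1−k⁴), so d_s = 79.9·(1−0.755⁴)^(1/3) = 70.09 mm.
Area ratio A_h/A_s = d_o²(1−k²)/d_s² = (1−k²)/(1−k⁴)^(2/3) = 0.5587.
Mass saving = 1 − 0.5587 = 44.1 %.

44.1 %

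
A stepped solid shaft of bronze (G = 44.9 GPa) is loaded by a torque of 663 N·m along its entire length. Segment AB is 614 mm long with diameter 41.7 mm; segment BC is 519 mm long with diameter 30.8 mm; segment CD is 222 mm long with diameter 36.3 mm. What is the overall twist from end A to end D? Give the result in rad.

J_AB = π(0.0417)⁴/32 = 2.97×10^-7 m⁴; J_BC = π(0.0308)⁴/32 = 8.83×10^-8 m⁴; J_CD = π(0.0363)⁴/32 = 1.70×10^-7 m⁴.
θ = (T/G)·Σ L_i/J_i = (663.0/44.9×10⁹)·(0.614/2.97×10^-7 + 0.519/8.83×10^-8 + 0.222/1.70×10^-7) = 0.1365 rad.

0.137 rad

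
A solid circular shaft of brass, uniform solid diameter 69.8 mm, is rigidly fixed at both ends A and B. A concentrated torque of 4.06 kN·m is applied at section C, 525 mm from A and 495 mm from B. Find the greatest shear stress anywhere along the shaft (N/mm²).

With uniform GJ and both ends fixed, compatibility θ_AC = θ_CB gives T_A·a = T_B·b, together with T_A + T_B = T₀.
T_A = T₀·b/(a+b) = 4060·495/1020 = 1970 N·m; T_B = 2090 N·m.
τ in each portion: τ_AC = 2.95×10^7 Pa, τ_CB = 3.13×10^7 Pa; maximum is in CB.
τ_max = T_CB·r/J = 2090·0.0349/2.33×10^-6 = 3.130×10^7 Pa.

31.3 N/mm²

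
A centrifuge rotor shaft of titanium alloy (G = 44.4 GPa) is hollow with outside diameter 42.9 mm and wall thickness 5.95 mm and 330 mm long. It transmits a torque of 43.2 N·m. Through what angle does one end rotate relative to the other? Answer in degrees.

J = π(d_o⁴ − d_i⁴)/32 = π(0.0429⁴ − 0.0310⁴)/32 = 2.419×10^-7 m⁴.
θ = T·L/(G·J) = 43.20 × 0.330 / (44.4×10⁹ × 2.419×10^-7) = 1.328×10^-3 rad.

0.0761°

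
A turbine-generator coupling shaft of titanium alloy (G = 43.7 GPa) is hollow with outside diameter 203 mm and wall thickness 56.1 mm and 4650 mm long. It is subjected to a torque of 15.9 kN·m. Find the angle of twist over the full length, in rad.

J = π(d_o⁴ − d_i⁴)/32 = π(0.203⁴ − 0.0908⁴)/32 = 1.600×10^-4 m⁴.
θ = T·L/(G·J) = 15900 × 4.65 / (43.7×10⁹ × 1.600×10^-4) = 0.01057 rad.

0.0106 rad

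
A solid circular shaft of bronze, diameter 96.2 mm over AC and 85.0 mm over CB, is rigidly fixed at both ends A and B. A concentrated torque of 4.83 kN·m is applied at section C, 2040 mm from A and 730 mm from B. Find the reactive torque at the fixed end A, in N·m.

1790 N·m

Compatibility: T_A·a/J_AC = T_B·b/J_CB with T_A + T_B = T₀.
J_AC = 8.41×10^-6 m⁴, J_CB = 5.12×10^-6 m⁴, so T_A = T₀·(J_AC/a)/((J_AC/a)+(J_CB/b)) = 1787 N·m, T_B = 3043 N·m.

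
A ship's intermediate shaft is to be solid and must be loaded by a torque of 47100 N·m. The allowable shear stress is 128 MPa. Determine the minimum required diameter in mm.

123 mm

For a solid shaft τ_max = 16T/(πd³), so d = (16T/(π τ_allow))^(1/3) = (16·47100/(π·1.28×10^8))^(1/3) = 0.1233 m.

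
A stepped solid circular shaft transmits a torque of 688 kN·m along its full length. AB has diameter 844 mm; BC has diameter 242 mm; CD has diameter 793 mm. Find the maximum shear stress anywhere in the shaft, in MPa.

Under the same torque, τ_max = 16T/(πd³) is largest where d is smallest — segment BC (d = 242 mm).
τ_max = 16·688000/(π·(0.242)³) = 2.472×10^8 Pa.

247 MPa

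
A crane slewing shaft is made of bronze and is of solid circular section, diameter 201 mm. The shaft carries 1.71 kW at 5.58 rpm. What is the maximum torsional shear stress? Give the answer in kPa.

ω = 2π·5.58/60 = 0.5843 rad/s, so T = P/ω = 1.71×10³ / 0.5843 = 2926 N·m.
J = πd⁴/32 = π(0.201)⁴/32 = 1.602×10^-4 m⁴.
τ_max = T·r/J = 2926 × 0.101 / 1.602×10^-4 = 1.835×10^6 Pa.

1840 kPa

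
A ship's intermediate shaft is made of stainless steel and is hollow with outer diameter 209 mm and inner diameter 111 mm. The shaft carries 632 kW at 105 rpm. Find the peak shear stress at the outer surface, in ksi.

ω = 2π·105/60 = 11.00 rad/s, so T = P/ω = 632×10³ / 11.00 = 57480 N·m.
J = π(d_o⁴ − d_i⁴)/32 = π(0.209⁴ − 0.111⁴)/32 = 1.724×10^-4 m⁴.
τ_max = T·r/J = 57480 × 0.104 / 1.724×10^-4 = 3.484×10^7 Pa.

5.05 ksi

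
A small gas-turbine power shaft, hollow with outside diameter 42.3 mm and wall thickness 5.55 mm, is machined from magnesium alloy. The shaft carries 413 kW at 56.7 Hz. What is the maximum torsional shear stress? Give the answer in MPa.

111 MPa

ω = 2π·56.7 = 356.3 rad/s, so T = P/ω = 413×10³ / 356.3 = 1159 N·m.
J = π(d_o⁴ − d_i⁴)/32 = π(0.0423⁴ − 0.0312⁴)/32 = 2.213×10^-7 m⁴.
τ_max = T·r/J = 1159 × 0.0211 / 2.213×10^-7 = 1.108×10^8 Pa.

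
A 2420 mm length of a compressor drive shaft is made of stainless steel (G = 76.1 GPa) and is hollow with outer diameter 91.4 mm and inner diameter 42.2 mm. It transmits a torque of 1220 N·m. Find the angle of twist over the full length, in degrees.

J = π(d_o⁴ − d_i⁴)/32 = π(0.0914⁴ − 0.0422⁴)/32 = 6.540×10^-6 m⁴.
θ = T·L/(G·J) = 1220 × 2.42 / (76.1×10⁹ × 6.540×10^-6) = 5.932×10^-3 rad.

0.340°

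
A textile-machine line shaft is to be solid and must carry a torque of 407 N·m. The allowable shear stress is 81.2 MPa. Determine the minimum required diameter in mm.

29.4 mm

For a solid shaft τ_max = 16T/(πd³), so d = (16T/(π τ_allow))^(1/3) = (16·407.0/(π·8.12×10^7))^(1/3) = 0.02944 m.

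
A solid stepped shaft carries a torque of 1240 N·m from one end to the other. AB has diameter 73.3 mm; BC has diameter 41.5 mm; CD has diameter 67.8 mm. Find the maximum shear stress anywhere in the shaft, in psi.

Under the same torque, τ_max = 16T/(πd³) is largest where d is smallest — segment BC (d = 41.5 mm).
τ_max = 16·1240/(π·(0.0415)³) = 8.836×10^7 Pa.

12800 psi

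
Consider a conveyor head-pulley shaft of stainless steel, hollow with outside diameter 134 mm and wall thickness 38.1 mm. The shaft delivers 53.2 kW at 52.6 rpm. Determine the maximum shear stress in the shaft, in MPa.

21.2 MPa

ω = 2π·52.6/60 = 5.508 rad/s, so T = P/ω = 53.2×10³ / 5.508 = 9658 N·m.
J = π(d_o⁴ − d_i⁴)/32 = π(0.134⁴ − 0.0578⁴)/32 = 3.056×10^-5 m⁴.
τ_max = T·r/J = 9658 × 0.0670 / 3.056×10^-5 = 2.118×10^7 Pa.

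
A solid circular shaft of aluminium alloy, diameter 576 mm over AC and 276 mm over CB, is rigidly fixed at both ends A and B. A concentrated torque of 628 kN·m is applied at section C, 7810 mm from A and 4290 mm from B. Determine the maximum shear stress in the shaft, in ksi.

2.21 ksi

Compatibility: T_A·a/J_AC = T_B·b/J_CB with T_A + T_B = T₀.
J_AC = 0.0108 m⁴, J_CB = 5.70×10^-4 m⁴, so T_A = T₀·(J_AC/a)/((J_AC/a)+(J_CB/b)) = 573000 N·m, T_B = 54990 N·m.
τ in each portion: τ_AC = 1.53×10^7 Pa, τ_CB = 1.33×10^7 Pa; maximum is in AC.
τ_max = T_AC·r/J = 573000·0.288/0.0108 = 1.527×10^7 Pa.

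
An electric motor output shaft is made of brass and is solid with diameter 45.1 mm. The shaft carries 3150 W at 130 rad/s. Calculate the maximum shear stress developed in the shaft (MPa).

ω = 130 rad/s, so T = P/ω = 3150 / 130.0 = 24.23 N·m.
J = πd⁴/32 = π(0.0451)⁴/32 = 4.062×10^-7 m⁴.
τ_max = T·r/J = 24.23 × 0.0226 / 4.062×10^-7 = 1.345×10^6 Pa.

1.35 MPa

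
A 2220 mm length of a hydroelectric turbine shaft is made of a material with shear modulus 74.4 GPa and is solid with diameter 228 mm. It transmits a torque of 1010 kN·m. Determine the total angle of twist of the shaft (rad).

J = πd⁴/32 = π(0.228)⁴/32 = 2.653×10^-4 m⁴.
θ = T·L/(G·J) = 1.010e6 × 2.22 / (74.4×10⁹ × 2.653×10^-4) = 0.1136 rad.

0.114 rad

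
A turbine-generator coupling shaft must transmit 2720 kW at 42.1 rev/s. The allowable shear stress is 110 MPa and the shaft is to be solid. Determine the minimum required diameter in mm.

ω = 2π·42.1 = 264.5 rad/s, so T = P/ω = 2720×10³ / 264.5 = 10280 N·m.
For a solid shaft τ_max = 16T/(πd³), so d = (16T/(π τ_allow))^(1/3) = (16·10280/(π·1.10×10^8))^(1/3) = 0.07808 m.

78.1 mm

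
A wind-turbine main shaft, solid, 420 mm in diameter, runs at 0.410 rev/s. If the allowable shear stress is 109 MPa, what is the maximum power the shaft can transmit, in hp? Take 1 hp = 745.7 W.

J = πd⁴/32 = π(0.420)⁴/32 = 3.055×10^-3 m⁴.
T_max = τ_allow·J/r = 1.09×10^8 × 3.055×10^-3 / 0.210 = 1.586e6 N·m.
ω = 2π·0.410 = 2.576 rad/s, so P_max = T_max·ω = 4.085×10^6 W.

5480 hp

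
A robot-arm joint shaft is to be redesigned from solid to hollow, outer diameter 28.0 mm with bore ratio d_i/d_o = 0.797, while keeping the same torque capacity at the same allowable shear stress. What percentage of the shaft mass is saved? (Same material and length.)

48.5 %

Equal τ_max and T ⇒ the solid shaft needs d_s³ = d_o³(1−k⁴), so d_s = 28.0·(1−0.797⁴)^(1/3) = 23.57 mm.
Area ratio A_h/A_s = d_o²(1−k²)/d_s² = (1−k²)/(1−k⁴)^(2/3) = 0.5148.
Mass saving = 1 − 0.5148 = 48.5 %.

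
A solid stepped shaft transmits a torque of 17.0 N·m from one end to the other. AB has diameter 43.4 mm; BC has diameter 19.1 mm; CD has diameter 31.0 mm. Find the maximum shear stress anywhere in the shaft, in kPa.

12400 kPa

Under the same torque, τ_max = 16T/(πd³) is largest where d is smallest — segment BC (d = 19.1 mm).
τ_max = 16·17.00/(π·(0.0191)³) = 1.243×10^7 Pa.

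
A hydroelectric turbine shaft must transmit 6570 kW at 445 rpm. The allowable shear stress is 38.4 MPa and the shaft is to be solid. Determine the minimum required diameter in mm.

265 mm

ω = 2π·445/60 = 46.60 rad/s, so T = P/ω = 6570×10³ / 46.60 = 141000 N·m.
For a solid shaft τ_max = 16T/(πd³), so d = (16T/(π τ_allow))^(1/3) = (16·141000/(π·3.84×10^7))^(1/3) = 0.2654 m.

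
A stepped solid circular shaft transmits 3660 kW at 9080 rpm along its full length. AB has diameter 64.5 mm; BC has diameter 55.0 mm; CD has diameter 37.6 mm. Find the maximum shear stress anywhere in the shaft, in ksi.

ω = 2π·9080/60 = 950.9 rad/s, so T = P/ω = 3660×10³ / 950.9 = 3849 N·m.
Under the same torque, τ_max = 16T/(πd³) is largest where d is smallest — segment CD (d = 37.6 mm).
τ_max = 16·3849/(π·(0.0376)³) = 3.688×10^8 Pa.

53.5 ksi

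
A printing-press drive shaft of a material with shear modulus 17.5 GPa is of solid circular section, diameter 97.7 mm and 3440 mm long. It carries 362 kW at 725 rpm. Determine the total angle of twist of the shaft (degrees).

6.00°

ω = 2π·725/60 = 75.92 rad/s, so T = P/ω = 362×10³ / 75.92 = 4768 N·m.
J = πd⁴/32 = π(0.0977)⁴/32 = 8.945×10^-6 m⁴.
θ = T·L/(G·J) = 4768 × 3.44 / (17.5×10⁹ × 8.945×10^-6) = 0.1048 rad.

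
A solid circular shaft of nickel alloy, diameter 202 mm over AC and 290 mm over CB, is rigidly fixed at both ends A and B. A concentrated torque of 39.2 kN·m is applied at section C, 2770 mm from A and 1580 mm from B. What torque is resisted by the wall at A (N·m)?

4640 N·m

Compatibility: T_A·a/J_AC = T_B·b/J_CB with T_A + T_B = T₀.
J_AC = 1.63×10^-4 m⁴, J_CB = 6.94×10^-4 m⁴, so T_A = T₀·(J_AC/a)/((J_AC/a)+(J_CB/b)) = 4640 N·m, T_B = 34560 N·m.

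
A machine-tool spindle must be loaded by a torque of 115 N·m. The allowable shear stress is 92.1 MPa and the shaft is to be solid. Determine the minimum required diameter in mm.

For a solid shaft τ_max = 16T/(πd³), so d = (16T/(π τ_allow))^(1/3) = (16·115.0/(π·9.21×10^7))^(1/3) = 0.01853 m.

18.5 mm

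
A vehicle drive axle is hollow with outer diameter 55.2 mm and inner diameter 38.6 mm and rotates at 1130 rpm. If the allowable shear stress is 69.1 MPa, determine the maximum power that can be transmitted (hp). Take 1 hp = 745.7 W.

276 hp

J = π(d_o⁴ − d_i⁴)/32 = π(0.0552⁴ − 0.0386⁴)/32 = 6.936×10^-7 m⁴.
T_max = τ_allow·J/r = 6.91×10^7 × 6.936×10^-7 / 0.0276 = 1736 N·m.
ω = 2π·1130/60 = 118.3 rad/s, so P_max = T_max·ω = 2.055×10^5 W.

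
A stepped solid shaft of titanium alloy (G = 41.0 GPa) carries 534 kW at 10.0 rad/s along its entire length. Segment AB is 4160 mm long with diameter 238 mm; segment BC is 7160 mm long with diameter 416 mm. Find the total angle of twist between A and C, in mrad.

ω = 10.0 rad/s, so T = P/ω = 534×10³ / 10.00 = 53400 N·m.
J_AB = π(0.238)⁴/32 = 3.15×10^-4 m⁴; J_BC = π(0.416)⁴/32 = 2.94×10^-3 m⁴.
θ = (T/G)·Σ L_i/J_i = (53400/41.0×10⁹)·(4.16/3.15×10^-4 + 7.16/2.94×10^-3) = 0.02037 rad.

20.4 mrad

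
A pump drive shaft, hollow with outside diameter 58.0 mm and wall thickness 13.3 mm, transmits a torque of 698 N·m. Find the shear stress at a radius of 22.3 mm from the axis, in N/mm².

15.3 N/mm²

J = π(d_o⁴ − d_i⁴)/32 = π(0.0580⁴ − 0.0314⁴)/32 = 1.016×10^-6 m⁴.
Shear stress varies linearly with radius: τ = T·r/J = 698.0 × 0.0223 / 1.016×10^-6 = 1.533×10^7 Pa.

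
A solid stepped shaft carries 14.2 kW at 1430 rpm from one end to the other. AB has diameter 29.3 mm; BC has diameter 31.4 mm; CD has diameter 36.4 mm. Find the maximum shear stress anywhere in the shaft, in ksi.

ω = 2π·1430/60 = 149.7 rad/s, so T = P/ω = 14.2×10³ / 149.7 = 94.83 N·m.
Under the same torque, τ_max = 16T/(πd³) is largest where d is smallest — segment AB (d = 29.3 mm).
τ_max = 16·94.83/(π·(0.0293)³) = 1.920×10^7 Pa.

2.78 ksi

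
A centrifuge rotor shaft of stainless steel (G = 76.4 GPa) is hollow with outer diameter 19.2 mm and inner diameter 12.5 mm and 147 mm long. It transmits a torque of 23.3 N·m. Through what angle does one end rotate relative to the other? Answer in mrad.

J = π(d_o⁴ − d_i⁴)/32 = π(0.0192⁴ − 0.0125⁴)/32 = 1.094×10^-8 m⁴.
θ = T·L/(G·J) = 23.30 × 0.147 / (76.4×10⁹ × 1.094×10^-8) = 4.096×10^-3 rad.

4.10 mrad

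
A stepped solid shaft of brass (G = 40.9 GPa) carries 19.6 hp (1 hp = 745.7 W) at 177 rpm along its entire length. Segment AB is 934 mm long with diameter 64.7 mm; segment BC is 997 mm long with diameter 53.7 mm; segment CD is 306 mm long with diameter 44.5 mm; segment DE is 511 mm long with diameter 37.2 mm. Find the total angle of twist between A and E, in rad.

ω = 2π·177/60 = 18.54 rad/s, so T = P/ω = 19.6×745.7 / 18.54 = 788.5 N·m.
J_AB = π(0.0647)⁴/32 = 1.72×10^-6 m⁴; J_BC = π(0.0537)⁴/32 = 8.16×10^-7 m⁴; J_CD = π(0.0445)⁴/32 = 3.85×10^-7 m⁴; J_DE = π(0.0372)⁴/32 = 1.88×10^-7 m⁴.
θ = (T/G)·Σ L_i/J_i = (788.5/40.9×10⁹)·(0.934/1.72×10^-6 + 0.997/8.16×10^-7 + 0.306/3.85×10^-7 + 0.511/1.88×10^-7) = 0.1017 rad.

0.102 rad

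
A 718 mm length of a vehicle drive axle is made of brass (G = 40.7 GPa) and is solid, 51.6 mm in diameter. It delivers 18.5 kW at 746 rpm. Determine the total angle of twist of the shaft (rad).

0.00600 rad

ω = 2π·746/60 = 78.12 rad/s, so T = P/ω = 18.5×10³ / 78.12 = 236.8 N·m.
J = πd⁴/32 = π(0.0516)⁴/32 = 6.960×10^-7 m⁴.
θ = T·L/(G·J) = 236.8 × 0.718 / (40.7×10⁹ × 6.960×10^-7) = 6.003×10^-3 rad.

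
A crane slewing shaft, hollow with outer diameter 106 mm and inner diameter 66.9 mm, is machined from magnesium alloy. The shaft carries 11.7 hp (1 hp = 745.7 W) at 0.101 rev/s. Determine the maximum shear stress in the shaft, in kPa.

69900 kPa

ω = 2π·0.101 = 0.6346 rad/s, so T = P/ω = 11.7×745.7 / 0.6346 = 13750 N·m.
J = π(d_o⁴ − d_i⁴)/32 = π(0.106⁴ − 0.0669⁴)/32 = 1.043×10^-5 m⁴.
τ_max = T·r/J = 13750 × 0.0530 / 1.043×10^-5 = 6.988×10^7 Pa.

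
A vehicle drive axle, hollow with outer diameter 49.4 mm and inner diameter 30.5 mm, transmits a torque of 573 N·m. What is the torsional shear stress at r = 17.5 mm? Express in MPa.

20.1 MPa

J = π(d_o⁴ − d_i⁴)/32 = π(0.0494⁴ − 0.0305⁴)/32 = 4.997×10^-7 m⁴.
Shear stress varies linearly with radius: τ = T·r/J = 573.0 × 0.0175 / 4.997×10^-7 = 2.007×10^7 Pa.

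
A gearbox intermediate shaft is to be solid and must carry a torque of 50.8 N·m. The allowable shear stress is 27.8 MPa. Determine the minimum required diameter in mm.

For a solid shaft τ_max = 16T/(πd³), so d = (16T/(π τ_allow))^(1/3) = (16·50.80/(π·2.78×10^7))^(1/3) = 0.02103 m.

21.0 mm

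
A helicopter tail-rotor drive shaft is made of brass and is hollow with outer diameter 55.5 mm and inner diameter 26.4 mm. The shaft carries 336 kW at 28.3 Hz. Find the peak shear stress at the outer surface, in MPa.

ω = 2π·28.3 = 177.8 rad/s, so T = P/ω = 336×10³ / 177.8 = 1890 N·m.
J = π(d_o⁴ − d_i⁴)/32 = π(0.0555⁴ − 0.0264⁴)/32 = 8.838×10^-7 m⁴.
τ_max = T·r/J = 1890 × 0.0278 / 8.838×10^-7 = 5.933×10^7 Pa.

59.3 MPa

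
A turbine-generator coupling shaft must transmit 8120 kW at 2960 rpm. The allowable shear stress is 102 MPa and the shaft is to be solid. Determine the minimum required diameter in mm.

109 mm

ω = 2π·2960/60 = 310.0 rad/s, so T = P/ω = 8120×10³ / 310.0 = 26200 N·m.
For a solid shaft τ_max = 16T/(πd³), so d = (16T/(π τ_allow))^(1/3) = (16·26200/(π·1.02×10^8))^(1/3) = 0.1094 m.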